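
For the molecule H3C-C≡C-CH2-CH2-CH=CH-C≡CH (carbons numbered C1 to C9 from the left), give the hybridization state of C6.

C6 is sp2: 3 σ bonds, plus one π bond, 3 electron-density regions.

sp2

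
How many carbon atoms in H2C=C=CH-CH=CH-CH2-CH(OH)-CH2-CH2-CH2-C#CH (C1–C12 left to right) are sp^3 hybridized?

5

C1: sp2
C2: sp
C3: sp2
C4: sp2
C5: sp2
C6: sp3 ✓
C7: sp3 ✓
C8: sp3 ✓
C9: sp3 ✓
C10: sp3 ✓
C11: sp
C12: sp
C6, C7, C8, C9, C10 → 5 sp3 carbons.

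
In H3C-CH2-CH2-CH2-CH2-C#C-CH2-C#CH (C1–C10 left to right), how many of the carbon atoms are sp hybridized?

C1: sp3
C2: sp3
C3: sp3
C4: sp3
C5: sp3
C6: sp ✓
C7: sp ✓
C8: sp3
C9: sp ✓
C10: sp ✓
C6, C7, C9, C10 → 4 sp carbons.

4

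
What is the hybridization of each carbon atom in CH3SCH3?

sp³

Each carbon atom: 4 σ bonds; 4 regions of electron density → sp3.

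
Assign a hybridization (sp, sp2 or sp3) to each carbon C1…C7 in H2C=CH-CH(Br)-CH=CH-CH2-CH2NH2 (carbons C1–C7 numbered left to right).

C1 sp2, C2 sp2, C3 sp3, C4 sp2, C5 sp2, C6 sp3, C7 sp3

C1: 3 σ bonds, plus one π bond — 3 electron domains, sp2.
C2 (3 σ bonds, plus one π bond) has steric number 3: sp2.
C3: 4 σ bonds; 4 regions of electron density → sp3.
C4: 3 σ bonds, plus one π bond — 3 electron domains, sp2.
C5 — 3 σ bonds, plus one π bond. Steric number 3, so sp2.
C6 (4 σ bonds) has steric number 4: sp3.
C7 has 4 σ bonds: steric number 4 → sp3.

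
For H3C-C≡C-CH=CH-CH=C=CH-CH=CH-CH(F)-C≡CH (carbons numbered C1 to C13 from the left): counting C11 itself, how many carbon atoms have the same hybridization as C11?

2

C11 is sp3 (only σ bonds).
C1: sp3 ✓
C2: sp
C3: sp
C4: sp2
C5: sp2
C6: sp2
C7: sp
C8: sp2
C9: sp2
C10: sp2
C11: sp3 ✓
C12: sp
C13: sp
2 carbons are sp3.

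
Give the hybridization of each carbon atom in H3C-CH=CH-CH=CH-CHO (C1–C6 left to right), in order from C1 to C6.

C1: 4 σ bonds — 4 electron domains, sp3.
C2: 3 σ bonds, plus one π bond — 3 electron domains, sp2.
C3 carries 3 σ bonds, plus one π bond, giving a steric number of 3, so it is sp2.
C4 has 3 σ bonds, plus one π bond: steric number 3 → sp2.
C5: 3 σ bonds, plus one π bond — 3 electron domains, sp2.
C6 (3 σ bonds, plus one π bond) has steric number 3: sp2.

C1 sp3, C2 sp2, C3 sp2, C4 sp2, C5 sp2, C6 sp2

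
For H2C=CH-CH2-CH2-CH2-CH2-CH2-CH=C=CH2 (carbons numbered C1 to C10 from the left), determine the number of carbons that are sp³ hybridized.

5

C1: sp2
C2: sp2
C3: sp3 ✓
C4: sp3 ✓
C5: sp3 ✓
C6: sp3 ✓
C7: sp3 ✓
C8: sp2
C9: sp
C10: sp2
C3, C4, C5, C6, C7 → 5 sp3 carbons.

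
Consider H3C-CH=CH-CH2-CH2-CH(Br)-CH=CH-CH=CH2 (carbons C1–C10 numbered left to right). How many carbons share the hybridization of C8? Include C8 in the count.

6

C8 is sp2 (one π bond).
C1: sp3
C2: sp2 ✓
C3: sp2 ✓
C4: sp3
C5: sp3
C6: sp3
C7: sp2 ✓
C8: sp2 ✓
C9: sp2 ✓
C10: sp2 ✓
6 carbons are sp2.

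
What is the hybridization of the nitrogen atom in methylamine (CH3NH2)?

sp^3

Three σ bonds + one lone pair = steric number 4 → sp3.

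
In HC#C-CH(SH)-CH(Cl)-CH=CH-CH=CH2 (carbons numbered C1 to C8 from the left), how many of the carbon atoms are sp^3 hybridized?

2

C1: sp
C2: sp
C3: sp3 ✓
C4: sp3 ✓
C5: sp2
C6: sp2
C7: sp2
C8: sp2
C3, C4 → 2 sp3 carbons.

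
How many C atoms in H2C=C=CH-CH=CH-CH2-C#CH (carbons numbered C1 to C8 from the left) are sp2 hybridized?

C1: sp2 ✓
C2: sp
C3: sp2 ✓
C4: sp2 ✓
C5: sp2 ✓
C6: sp3
C7: sp
C8: sp
C1, C3, C4, C5 → 4 sp2 carbons.

4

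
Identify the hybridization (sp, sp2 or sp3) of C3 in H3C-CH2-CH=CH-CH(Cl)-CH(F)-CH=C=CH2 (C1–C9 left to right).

sp²

C3 has 3 σ bonds, plus one π bond: steric number 3 → sp2.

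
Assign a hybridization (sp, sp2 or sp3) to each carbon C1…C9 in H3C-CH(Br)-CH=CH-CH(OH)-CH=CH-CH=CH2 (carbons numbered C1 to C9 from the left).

C1 is sp3: 4 σ bonds, 4 electron-density regions.
C2: 4 σ bonds — 4 electron domains, sp3.
C3: 3 σ bonds, plus one π bond — 3 electron domains, sp2.
C4 is sp2: 3 σ bonds, plus one π bond, 3 electron-density regions.
C5: 4 σ bonds; 4 regions of electron density → sp3.
C6 (3 σ bonds, plus one π bond) has steric number 3: sp2.
C7: 3 σ bonds, plus one π bond — 3 electron domains, sp2.
C8 (3 σ bonds, plus one π bond) has steric number 3: sp2.
C9 is sp2: 3 σ bonds, plus one π bond, 3 electron-density regions.

C1 sp3, C2 sp3, C3 sp2, C4 sp2, C5 sp3, C6 sp2, C7 sp2, C8 sp2, C9 sp2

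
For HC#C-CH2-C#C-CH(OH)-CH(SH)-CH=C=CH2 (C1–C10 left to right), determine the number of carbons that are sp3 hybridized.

C1: sp
C2: sp
C3: sp3 ✓
C4: sp
C5: sp
C6: sp3 ✓
C7: sp3 ✓
C8: sp2
C9: sp
C10: sp2
C3, C6, C7 → 3 sp3 carbons.

3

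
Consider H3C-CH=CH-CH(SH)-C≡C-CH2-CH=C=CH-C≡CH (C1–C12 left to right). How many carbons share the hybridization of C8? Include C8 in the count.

C8 is sp2 (one π bond).
C1: sp3
C2: sp2 ✓
C3: sp2 ✓
C4: sp3
C5: sp
C6: sp
C7: sp3
C8: sp2 ✓
C9: sp
C10: sp2 ✓
C11: sp
C12: sp
4 carbons are sp2.

4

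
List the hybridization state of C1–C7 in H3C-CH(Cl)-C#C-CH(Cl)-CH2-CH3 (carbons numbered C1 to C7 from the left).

C1 sp3, C2 sp3, C3 sp, C4 sp, C5 sp3, C6 sp3, C7 sp3

C1: 4 σ bonds; 4 regions of electron density → sp3.
C2: 4 σ bonds; 4 regions of electron density → sp3.
C3: 2 σ bonds, plus two π bonds — 2 electron domains, sp.
C4 is sp: 2 σ bonds, plus two π bonds, 2 electron-density regions.
C5 carries 4 σ bonds, giving a steric number of 4, so it is sp3.
C6 has 4 σ bonds: steric number 4 → sp3.
C7: 4 σ bonds; 4 regions of electron density → sp3.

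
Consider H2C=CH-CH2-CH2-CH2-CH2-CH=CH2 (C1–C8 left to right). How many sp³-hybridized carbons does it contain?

C1: sp2
C2: sp2
C3: sp3 ✓
C4: sp3 ✓
C5: sp3 ✓
C6: sp3 ✓
C7: sp2
C8: sp2
C3, C4, C5, C6 → 4 sp3 carbons.

4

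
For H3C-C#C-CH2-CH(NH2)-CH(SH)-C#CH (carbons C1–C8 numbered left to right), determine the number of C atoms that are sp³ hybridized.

4

C1: sp3 ✓
C2: sp
C3: sp
C4: sp3 ✓
C5: sp3 ✓
C6: sp3 ✓
C7: sp
C8: sp
C1, C4, C5, C6 → 4 sp3 carbons.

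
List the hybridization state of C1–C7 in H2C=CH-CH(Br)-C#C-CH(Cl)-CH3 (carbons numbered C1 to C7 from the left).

C1 sp2, C2 sp2, C3 sp3, C4 sp, C5 sp, C6 sp3, C7 sp3

C1 — 3 σ bonds, plus one π bond. Steric number 3, so sp2.
C2 (3 σ bonds, plus one π bond) has steric number 3: sp2.
C3 — 4 σ bonds. Steric number 4, so sp3.
C4 (2 σ bonds, plus two π bonds) has steric number 2: sp.
C5 carries 2 σ bonds, plus two π bonds, giving a steric number of 2, so it is sp.
C6 has 4 σ bonds: steric number 4 → sp3.
C7 has 4 σ bonds: steric number 4 → sp3.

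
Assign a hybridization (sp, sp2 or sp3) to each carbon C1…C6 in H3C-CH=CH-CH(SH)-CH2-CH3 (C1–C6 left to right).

C1 sp3, C2 sp2, C3 sp2, C4 sp3, C5 sp3, C6 sp3

C1 — 4 σ bonds. Steric number 4, so sp3.
C2: 3 σ bonds, plus one π bond — 3 electron domains, sp2.
C3 is sp2: 3 σ bonds, plus one π bond, 3 electron-density regions.
C4: 4 σ bonds; 4 regions of electron density → sp3.
C5: 4 σ bonds; 4 regions of electron density → sp3.
C6: 4 σ bonds — 4 electron domains, sp3.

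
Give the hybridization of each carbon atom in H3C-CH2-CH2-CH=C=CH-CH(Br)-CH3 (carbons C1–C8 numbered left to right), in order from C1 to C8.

C1 is sp3: 4 σ bonds, 4 electron-density regions.
C2: 4 σ bonds; 4 regions of electron density → sp3.
C3 has 4 σ bonds: steric number 4 → sp3.
C4 (3 σ bonds, plus one π bond) has steric number 3: sp2.
C5 has 2 σ bonds, plus two π bonds: steric number 2 → sp.
C6 is sp2: 3 σ bonds, plus one π bond, 3 electron-density regions.
C7: 4 σ bonds; 4 regions of electron density → sp3.
C8 is sp3: 4 σ bonds, 4 electron-density regions.

C1 sp3, C2 sp3, C3 sp3, C4 sp2, C5 sp, C6 sp2, C7 sp3, C8 sp3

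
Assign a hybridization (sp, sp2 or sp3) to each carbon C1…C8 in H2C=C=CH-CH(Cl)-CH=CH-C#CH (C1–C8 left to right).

C1 sp2, C2 sp, C3 sp2, C4 sp3, C5 sp2, C6 sp2, C7 sp, C8 sp

C1 — 3 σ bonds, plus one π bond. Steric number 3, so sp2.
C2: 2 σ bonds, plus two π bonds; 2 regions of electron density → sp.
C3: 3 σ bonds, plus one π bond; 3 regions of electron density → sp2.
C4: 4 σ bonds; 4 regions of electron density → sp3.
C5: 3 σ bonds, plus one π bond; 3 regions of electron density → sp2.
C6 is sp2: 3 σ bonds, plus one π bond, 3 electron-density regions.
C7 (2 σ bonds, plus two π bonds) has steric number 2: sp.
C8 — 2 σ bonds, plus two π bonds. Steric number 2, so sp.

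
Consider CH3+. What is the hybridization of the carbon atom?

Three σ bonds to H, empty p orbital → sp2, trigonal planar.

sp2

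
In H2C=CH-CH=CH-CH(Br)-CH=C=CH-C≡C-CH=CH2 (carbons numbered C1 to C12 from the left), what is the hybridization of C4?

C4: 3 σ bonds, plus one π bond; 3 regions of electron density → sp2.

sp2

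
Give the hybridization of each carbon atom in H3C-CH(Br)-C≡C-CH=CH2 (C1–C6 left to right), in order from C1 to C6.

C1 — 4 σ bonds. Steric number 4, so sp3.
C2 — 4 σ bonds. Steric number 4, so sp3.
C3: 2 σ bonds, plus two π bonds — 2 electron domains, sp.
C4 is sp: 2 σ bonds, plus two π bonds, 2 electron-density regions.
C5 carries 3 σ bonds, plus one π bond, giving a steric number of 3, so it is sp2.
C6 — 3 σ bonds, plus one π bond. Steric number 3, so sp2.

C1 sp3, C2 sp3, C3 sp, C4 sp, C5 sp2, C6 sp2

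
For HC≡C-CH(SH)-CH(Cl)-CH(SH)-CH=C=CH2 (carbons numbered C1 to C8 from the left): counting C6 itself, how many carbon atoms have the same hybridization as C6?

2

C6 is sp2 (one π bond).
C1: sp
C2: sp
C3: sp3
C4: sp3
C5: sp3
C6: sp2 ✓
C7: sp
C8: sp2 ✓
2 carbons are sp2.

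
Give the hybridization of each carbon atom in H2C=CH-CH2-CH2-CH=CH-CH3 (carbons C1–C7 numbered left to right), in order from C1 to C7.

C1 has 3 σ bonds, plus one π bond: steric number 3 → sp2.
C2 — 3 σ bonds, plus one π bond. Steric number 3, so sp2.
C3 carries 4 σ bonds, giving a steric number of 4, so it is sp3.
C4 has 4 σ bonds: steric number 4 → sp3.
C5 has 3 σ bonds, plus one π bond: steric number 3 → sp2.
C6 carries 3 σ bonds, plus one π bond, giving a steric number of 3, so it is sp2.
C7 is sp3: 4 σ bonds, 4 electron-density regions.

C1 sp2, C2 sp2, C3 sp3, C4 sp3, C5 sp2, C6 sp2, C7 sp3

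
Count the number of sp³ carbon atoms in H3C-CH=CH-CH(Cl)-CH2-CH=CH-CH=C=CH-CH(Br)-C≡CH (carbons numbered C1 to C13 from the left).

C1: sp3 ✓
C2: sp2
C3: sp2
C4: sp3 ✓
C5: sp3 ✓
C6: sp2
C7: sp2
C8: sp2
C9: sp
C10: sp2
C11: sp3 ✓
C12: sp
C13: sp
C1, C4, C5, C11 → 4 sp3 carbons.

4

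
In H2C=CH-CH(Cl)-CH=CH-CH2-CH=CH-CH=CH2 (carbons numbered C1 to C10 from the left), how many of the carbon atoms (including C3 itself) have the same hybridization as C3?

C3 is sp3 (only σ bonds).
C1: sp2
C2: sp2
C3: sp3 ✓
C4: sp2
C5: sp2
C6: sp3 ✓
C7: sp2
C8: sp2
C9: sp2
C10: sp2
2 carbons are sp3.

2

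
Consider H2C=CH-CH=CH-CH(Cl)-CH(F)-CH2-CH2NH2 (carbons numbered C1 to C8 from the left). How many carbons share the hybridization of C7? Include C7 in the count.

4

C7 is sp3 (only σ bonds).
C1: sp2
C2: sp2
C3: sp2
C4: sp2
C5: sp3 ✓
C6: sp3 ✓
C7: sp3 ✓
C8: sp3 ✓
4 carbons are sp3.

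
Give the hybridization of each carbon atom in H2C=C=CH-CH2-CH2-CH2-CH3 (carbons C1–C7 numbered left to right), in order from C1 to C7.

C1: 3 σ bonds, plus one π bond; 3 regions of electron density → sp2.
C2 (2 σ bonds, plus two π bonds) has steric number 2: sp.
C3 is sp2: 3 σ bonds, plus one π bond, 3 electron-density regions.
C4 — 4 σ bonds. Steric number 4, so sp3.
C5 is sp3: 4 σ bonds, 4 electron-density regions.
C6 has 4 σ bonds: steric number 4 → sp3.
C7 has 4 σ bonds: steric number 4 → sp3.

C1 sp2, C2 sp, C3 sp2, C4 sp3, C5 sp3, C6 sp3, C7 sp3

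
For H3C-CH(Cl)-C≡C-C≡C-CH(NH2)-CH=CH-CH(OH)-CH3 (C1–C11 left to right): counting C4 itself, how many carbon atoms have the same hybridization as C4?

C4 is sp (two π bonds).
C1: sp3
C2: sp3
C3: sp ✓
C4: sp ✓
C5: sp ✓
C6: sp ✓
C7: sp3
C8: sp2
C9: sp2
C10: sp3
C11: sp3
4 carbons are sp.

4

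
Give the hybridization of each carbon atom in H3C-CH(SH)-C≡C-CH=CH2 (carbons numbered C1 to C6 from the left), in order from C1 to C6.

C1 sp3, C2 sp3, C3 sp, C4 sp, C5 sp2, C6 sp2

C1 — 4 σ bonds. Steric number 4, so sp3.
C2 is sp3: 4 σ bonds, 4 electron-density regions.
C3 — 2 σ bonds, plus two π bonds. Steric number 2, so sp.
C4 carries 2 σ bonds, plus two π bonds, giving a steric number of 2, so it is sp.
C5 (3 σ bonds, plus one π bond) has steric number 3: sp2.
C6 (3 σ bonds, plus one π bond) has steric number 3: sp2.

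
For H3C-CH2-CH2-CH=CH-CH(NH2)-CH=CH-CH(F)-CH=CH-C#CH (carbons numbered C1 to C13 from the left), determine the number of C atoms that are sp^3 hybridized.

5

C1: sp3 ✓
C2: sp3 ✓
C3: sp3 ✓
C4: sp2
C5: sp2
C6: sp3 ✓
C7: sp2
C8: sp2
C9: sp3 ✓
C10: sp2
C11: sp2
C12: sp
C13: sp
C1, C2, C3, C6, C9 → 5 sp3 carbons.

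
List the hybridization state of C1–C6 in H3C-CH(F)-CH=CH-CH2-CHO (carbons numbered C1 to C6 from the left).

C1 has 4 σ bonds: steric number 4 → sp3.
C2: 4 σ bonds; 4 regions of electron density → sp3.
C3 is sp2: 3 σ bonds, plus one π bond, 3 electron-density regions.
C4 (3 σ bonds, plus one π bond) has steric number 3: sp2.
C5 (4 σ bonds) has steric number 4: sp3.
C6 has 3 σ bonds, plus one π bond: steric number 3 → sp2.

C1 sp3, C2 sp3, C3 sp2, C4 sp2, C5 sp3, C6 sp2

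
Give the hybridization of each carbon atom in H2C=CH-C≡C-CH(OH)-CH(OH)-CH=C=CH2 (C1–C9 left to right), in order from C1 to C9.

C1 (3 σ bonds, plus one π bond) has steric number 3: sp2.
C2 — 3 σ bonds, plus one π bond. Steric number 3, so sp2.
C3: 2 σ bonds, plus two π bonds — 2 electron domains, sp.
C4 carries 2 σ bonds, plus two π bonds, giving a steric number of 2, so it is sp.
C5 has 4 σ bonds: steric number 4 → sp3.
C6 — 4 σ bonds. Steric number 4, so sp3.
C7 is sp2: 3 σ bonds, plus one π bond, 3 electron-density regions.
C8 is sp: 2 σ bonds, plus two π bonds, 2 electron-density regions.
C9: 3 σ bonds, plus one π bond; 3 regions of electron density → sp2.

C1 sp2, C2 sp2, C3 sp, C4 sp, C5 sp3, C6 sp3, C7 sp2, C8 sp, C9 sp2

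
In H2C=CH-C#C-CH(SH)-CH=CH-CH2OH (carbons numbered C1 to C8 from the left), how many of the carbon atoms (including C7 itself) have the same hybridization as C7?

4

C7 is sp2 (one π bond).
C1: sp2 ✓
C2: sp2 ✓
C3: sp
C4: sp
C5: sp3
C6: sp2 ✓
C7: sp2 ✓
C8: sp3
4 carbons are sp2.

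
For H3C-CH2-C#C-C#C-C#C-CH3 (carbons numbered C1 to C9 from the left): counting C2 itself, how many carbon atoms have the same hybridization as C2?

3

C2 is sp3 (only σ bonds).
C1: sp3 ✓
C2: sp3 ✓
C3: sp
C4: sp
C5: sp
C6: sp
C7: sp
C8: sp
C9: sp3 ✓
3 carbons are sp3.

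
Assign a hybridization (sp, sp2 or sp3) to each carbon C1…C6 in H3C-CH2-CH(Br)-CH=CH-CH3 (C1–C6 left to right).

C1 (4 σ bonds) has steric number 4: sp3.
C2 carries 4 σ bonds, giving a steric number of 4, so it is sp3.
C3: 4 σ bonds — 4 electron domains, sp3.
C4 is sp2: 3 σ bonds, plus one π bond, 3 electron-density regions.
C5: 3 σ bonds, plus one π bond; 3 regions of electron density → sp2.
C6 has 4 σ bonds: steric number 4 → sp3.

C1 sp3, C2 sp3, C3 sp3, C4 sp2, C5 sp2, C6 sp3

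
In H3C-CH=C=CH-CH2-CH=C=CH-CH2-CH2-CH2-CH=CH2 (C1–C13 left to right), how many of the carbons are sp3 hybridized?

5

C1: sp3 ✓
C2: sp2
C3: sp
C4: sp2
C5: sp3 ✓
C6: sp2
C7: sp
C8: sp2
C9: sp3 ✓
C10: sp3 ✓
C11: sp3 ✓
C12: sp2
C13: sp2
C1, C5, C9, C10, C11 → 5 sp3 carbons.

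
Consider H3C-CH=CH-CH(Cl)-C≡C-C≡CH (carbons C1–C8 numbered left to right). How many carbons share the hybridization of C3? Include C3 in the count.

C3 is sp2 (one π bond).
C1: sp3
C2: sp2 ✓
C3: sp2 ✓
C4: sp3
C5: sp
C6: sp
C7: sp
C8: sp
2 carbons are sp2.

2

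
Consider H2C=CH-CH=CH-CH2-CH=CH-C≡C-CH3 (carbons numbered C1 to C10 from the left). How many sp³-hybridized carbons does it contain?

2

C1: sp2
C2: sp2
C3: sp2
C4: sp2
C5: sp3 ✓
C6: sp2
C7: sp2
C8: sp
C9: sp
C10: sp3 ✓
C5, C10 → 2 sp3 carbons.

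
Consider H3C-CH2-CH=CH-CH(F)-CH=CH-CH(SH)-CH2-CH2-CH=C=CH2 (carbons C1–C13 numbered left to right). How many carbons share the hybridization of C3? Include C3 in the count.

6

C3 is sp2 (one π bond).
C1: sp3
C2: sp3
C3: sp2 ✓
C4: sp2 ✓
C5: sp3
C6: sp2 ✓
C7: sp2 ✓
C8: sp3
C9: sp3
C10: sp3
C11: sp2 ✓
C12: sp
C13: sp2 ✓
6 carbons are sp2.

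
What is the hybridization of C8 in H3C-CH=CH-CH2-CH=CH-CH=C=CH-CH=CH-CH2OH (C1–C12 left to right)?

sp

C8 — 2 σ bonds, plus two π bonds. Steric number 2, so sp.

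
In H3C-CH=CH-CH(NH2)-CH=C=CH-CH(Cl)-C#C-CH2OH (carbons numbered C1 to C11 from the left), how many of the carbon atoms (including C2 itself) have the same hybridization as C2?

C2 is sp2 (one π bond).
C1: sp3
C2: sp2 ✓
C3: sp2 ✓
C4: sp3
C5: sp2 ✓
C6: sp
C7: sp2 ✓
C8: sp3
C9: sp
C10: sp
C11: sp3
4 carbons are sp2.

4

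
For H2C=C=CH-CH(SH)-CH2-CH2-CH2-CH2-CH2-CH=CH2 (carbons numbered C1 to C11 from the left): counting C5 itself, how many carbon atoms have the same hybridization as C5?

6

C5 is sp3 (only σ bonds).
C1: sp2
C2: sp
C3: sp2
C4: sp3 ✓
C5: sp3 ✓
C6: sp3 ✓
C7: sp3 ✓
C8: sp3 ✓
C9: sp3 ✓
C10: sp2
C11: sp2
6 carbons are sp3.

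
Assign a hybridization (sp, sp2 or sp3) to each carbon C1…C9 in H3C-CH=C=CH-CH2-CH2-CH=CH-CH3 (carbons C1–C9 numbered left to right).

C1 sp3, C2 sp2, C3 sp, C4 sp2, C5 sp3, C6 sp3, C7 sp2, C8 sp2, C9 sp3

C1 is sp3: 4 σ bonds, 4 electron-density regions.
C2: 3 σ bonds, plus one π bond; 3 regions of electron density → sp2.
C3: 2 σ bonds, plus two π bonds; 2 regions of electron density → sp.
C4: 3 σ bonds, plus one π bond; 3 regions of electron density → sp2.
C5 carries 4 σ bonds, giving a steric number of 4, so it is sp3.
C6 is sp3: 4 σ bonds, 4 electron-density regions.
C7 carries 3 σ bonds, plus one π bond, giving a steric number of 3, so it is sp2.
C8 carries 3 σ bonds, plus one π bond, giving a steric number of 3, so it is sp2.
C9 (4 σ bonds) has steric number 4: sp3.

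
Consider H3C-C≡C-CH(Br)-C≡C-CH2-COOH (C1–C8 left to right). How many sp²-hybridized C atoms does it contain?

C1: sp3
C2: sp
C3: sp
C4: sp3
C5: sp
C6: sp
C7: sp3
C8: sp2 ✓
C8 → 1 sp2 carbon.

1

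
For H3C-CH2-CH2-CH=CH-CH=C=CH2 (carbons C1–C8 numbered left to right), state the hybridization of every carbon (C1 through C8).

C1 carries 4 σ bonds, giving a steric number of 4, so it is sp3.
C2 is sp3: 4 σ bonds, 4 electron-density regions.
C3 — 4 σ bonds. Steric number 4, so sp3.
C4 (3 σ bonds, plus one π bond) has steric number 3: sp2.
C5 has 3 σ bonds, plus one π bond: steric number 3 → sp2.
C6 has 3 σ bonds, plus one π bond: steric number 3 → sp2.
C7 carries 2 σ bonds, plus two π bonds, giving a steric number of 2, so it is sp.
C8 has 3 σ bonds, plus one π bond: steric number 3 → sp2.

C1 sp3, C2 sp3, C3 sp3, C4 sp2, C5 sp2, C6 sp2, C7 sp, C8 sp2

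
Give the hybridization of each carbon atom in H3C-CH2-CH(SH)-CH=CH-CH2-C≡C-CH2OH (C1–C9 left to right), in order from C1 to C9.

C1 sp3, C2 sp3, C3 sp3, C4 sp2, C5 sp2, C6 sp3, C7 sp, C8 sp, C9 sp3

C1 — 4 σ bonds. Steric number 4, so sp3.
C2: 4 σ bonds — 4 electron domains, sp3.
C3 is sp3: 4 σ bonds, 4 electron-density regions.
C4: 3 σ bonds, plus one π bond; 3 regions of electron density → sp2.
C5 — 3 σ bonds, plus one π bond. Steric number 3, so sp2.
C6: 4 σ bonds — 4 electron domains, sp3.
C7: 2 σ bonds, plus two π bonds — 2 electron domains, sp.
C8 carries 2 σ bonds, plus two π bonds, giving a steric number of 2, so it is sp.
C9 is sp3: 4 σ bonds, 4 electron-density regions.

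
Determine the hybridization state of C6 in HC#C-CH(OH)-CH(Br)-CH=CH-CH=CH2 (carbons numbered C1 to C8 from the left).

sp²

C6: 3 σ bonds, plus one π bond; 3 regions of electron density → sp2.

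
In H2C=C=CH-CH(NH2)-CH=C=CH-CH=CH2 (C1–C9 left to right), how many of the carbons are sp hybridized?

C1: sp2
C2: sp ✓
C3: sp2
C4: sp3
C5: sp2
C6: sp ✓
C7: sp2
C8: sp2
C9: sp2
C2, C6 → 2 sp carbons.

2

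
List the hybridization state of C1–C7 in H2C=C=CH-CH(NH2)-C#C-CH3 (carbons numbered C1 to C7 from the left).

C1 sp2, C2 sp, C3 sp2, C4 sp3, C5 sp, C6 sp, C7 sp3

C1: 3 σ bonds, plus one π bond — 3 electron domains, sp2.
C2 — 2 σ bonds, plus two π bonds. Steric number 2, so sp.
C3 (3 σ bonds, plus one π bond) has steric number 3: sp2.
C4: 4 σ bonds — 4 electron domains, sp3.
C5: 2 σ bonds, plus two π bonds — 2 electron domains, sp.
C6 (2 σ bonds, plus two π bonds) has steric number 2: sp.
C7 carries 4 σ bonds, giving a steric number of 4, so it is sp3.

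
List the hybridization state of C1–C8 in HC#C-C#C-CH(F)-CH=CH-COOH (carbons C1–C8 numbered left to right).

C1 sp, C2 sp, C3 sp, C4 sp, C5 sp3, C6 sp2, C7 sp2, C8 sp2

C1 — 2 σ bonds, plus two π bonds. Steric number 2, so sp.
C2 is sp: 2 σ bonds, plus two π bonds, 2 electron-density regions.
C3 carries 2 σ bonds, plus two π bonds, giving a steric number of 2, so it is sp.
C4 is sp: 2 σ bonds, plus two π bonds, 2 electron-density regions.
C5 (4 σ bonds) has steric number 4: sp3.
C6 carries 3 σ bonds, plus one π bond, giving a steric number of 3, so it is sp2.
C7: 3 σ bonds, plus one π bond; 3 regions of electron density → sp2.
C8 (3 σ bonds, plus one π bond) has steric number 3: sp2.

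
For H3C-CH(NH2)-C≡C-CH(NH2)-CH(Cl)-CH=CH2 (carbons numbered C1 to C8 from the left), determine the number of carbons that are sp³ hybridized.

4

C1: sp3 ✓
C2: sp3 ✓
C3: sp
C4: sp
C5: sp3 ✓
C6: sp3 ✓
C7: sp2
C8: sp2
C1, C2, C5, C6 → 4 sp3 carbons.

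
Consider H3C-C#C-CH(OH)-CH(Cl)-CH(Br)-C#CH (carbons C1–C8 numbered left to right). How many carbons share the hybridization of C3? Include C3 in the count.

4

C3 is sp (two π bonds).
C1: sp3
C2: sp ✓
C3: sp ✓
C4: sp3
C5: sp3
C6: sp3
C7: sp ✓
C8: sp ✓
4 carbons are sp.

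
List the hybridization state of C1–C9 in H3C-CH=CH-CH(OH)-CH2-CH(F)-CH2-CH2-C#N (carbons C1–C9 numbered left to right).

C1 sp3, C2 sp2, C3 sp2, C4 sp3, C5 sp3, C6 sp3, C7 sp3, C8 sp3, C9 sp

C1: 4 σ bonds; 4 regions of electron density → sp3.
C2: 3 σ bonds, plus one π bond — 3 electron domains, sp2.
C3 has 3 σ bonds, plus one π bond: steric number 3 → sp2.
C4 carries 4 σ bonds, giving a steric number of 4, so it is sp3.
C5 (4 σ bonds) has steric number 4: sp3.
C6: 4 σ bonds — 4 electron domains, sp3.
C7 carries 4 σ bonds, giving a steric number of 4, so it is sp3.
C8 is sp3: 4 σ bonds, 4 electron-density regions.
C9 carries 2 σ bonds, plus two π bonds, giving a steric number of 2, so it is sp.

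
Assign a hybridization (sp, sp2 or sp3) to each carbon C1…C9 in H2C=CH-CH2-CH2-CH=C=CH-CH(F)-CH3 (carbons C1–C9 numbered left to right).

C1 — 3 σ bonds, plus one π bond. Steric number 3, so sp2.
C2 has 3 σ bonds, plus one π bond: steric number 3 → sp2.
C3: 4 σ bonds; 4 regions of electron density → sp3.
C4 — 4 σ bonds. Steric number 4, so sp3.
C5 (3 σ bonds, plus one π bond) has steric number 3: sp2.
C6 (2 σ bonds, plus two π bonds) has steric number 2: sp.
C7 has 3 σ bonds, plus one π bond: steric number 3 → sp2.
C8: 4 σ bonds; 4 regions of electron density → sp3.
C9: 4 σ bonds; 4 regions of electron density → sp3.

C1 sp2, C2 sp2, C3 sp3, C4 sp3, C5 sp2, C6 sp, C7 sp2, C8 sp3, C9 sp3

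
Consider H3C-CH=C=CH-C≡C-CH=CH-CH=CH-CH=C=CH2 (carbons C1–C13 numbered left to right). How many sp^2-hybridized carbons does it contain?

C1: sp3
C2: sp2 ✓
C3: sp
C4: sp2 ✓
C5: sp
C6: sp
C7: sp2 ✓
C8: sp2 ✓
C9: sp2 ✓
C10: sp2 ✓
C11: sp2 ✓
C12: sp
C13: sp2 ✓
C2, C4, C7, C8, C9, C10, C11, C13 → 8 sp2 carbons.

8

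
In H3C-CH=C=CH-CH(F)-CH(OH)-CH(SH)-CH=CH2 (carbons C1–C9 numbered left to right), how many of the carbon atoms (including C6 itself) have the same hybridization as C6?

C6 is sp3 (only σ bonds).
C1: sp3 ✓
C2: sp2
C3: sp
C4: sp2
C5: sp3 ✓
C6: sp3 ✓
C7: sp3 ✓
C8: sp2
C9: sp2
4 carbons are sp3.

4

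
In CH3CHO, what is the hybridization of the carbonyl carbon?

sp²

The carbonyl carbon is sp2: 3 σ bonds, plus one π bond, 3 electron-density regions.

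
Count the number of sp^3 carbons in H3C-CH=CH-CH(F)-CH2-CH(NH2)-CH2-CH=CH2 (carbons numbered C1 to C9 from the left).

5

C1: sp3 ✓
C2: sp2
C3: sp2
C4: sp3 ✓
C5: sp3 ✓
C6: sp3 ✓
C7: sp3 ✓
C8: sp2
C9: sp2
C1, C4, C5, C6, C7 → 5 sp3 carbons.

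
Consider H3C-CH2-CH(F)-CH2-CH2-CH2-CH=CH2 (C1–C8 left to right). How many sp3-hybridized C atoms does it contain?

6

C1: sp3 ✓
C2: sp3 ✓
C3: sp3 ✓
C4: sp3 ✓
C5: sp3 ✓
C6: sp3 ✓
C7: sp2
C8: sp2
C1, C2, C3, C4, C5, C6 → 6 sp3 carbons.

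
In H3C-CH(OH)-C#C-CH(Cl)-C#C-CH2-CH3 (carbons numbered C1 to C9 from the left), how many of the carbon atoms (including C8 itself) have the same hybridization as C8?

5

C8 is sp3 (only σ bonds).
C1: sp3 ✓
C2: sp3 ✓
C3: sp
C4: sp
C5: sp3 ✓
C6: sp
C7: sp
C8: sp3 ✓
C9: sp3 ✓
5 carbons are sp3.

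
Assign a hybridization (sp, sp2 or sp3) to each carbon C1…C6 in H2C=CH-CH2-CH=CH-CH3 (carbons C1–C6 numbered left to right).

C1 sp2, C2 sp2, C3 sp3, C4 sp2, C5 sp2, C6 sp3

C1 (3 σ bonds, plus one π bond) has steric number 3: sp2.
C2 has 3 σ bonds, plus one π bond: steric number 3 → sp2.
C3: 4 σ bonds; 4 regions of electron density → sp3.
C4 carries 3 σ bonds, plus one π bond, giving a steric number of 3, so it is sp2.
C5 (3 σ bonds, plus one π bond) has steric number 3: sp2.
C6: 4 σ bonds; 4 regions of electron density → sp3.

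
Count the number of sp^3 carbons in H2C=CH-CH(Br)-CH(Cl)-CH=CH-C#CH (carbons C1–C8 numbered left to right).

C1: sp2
C2: sp2
C3: sp3 ✓
C4: sp3 ✓
C5: sp2
C6: sp2
C7: sp
C8: sp
C3, C4 → 2 sp3 carbons.

2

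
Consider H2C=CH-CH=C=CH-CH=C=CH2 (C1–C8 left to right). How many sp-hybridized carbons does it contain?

C1: sp2
C2: sp2
C3: sp2
C4: sp ✓
C5: sp2
C6: sp2
C7: sp ✓
C8: sp2
C4, C7 → 2 sp carbons.

2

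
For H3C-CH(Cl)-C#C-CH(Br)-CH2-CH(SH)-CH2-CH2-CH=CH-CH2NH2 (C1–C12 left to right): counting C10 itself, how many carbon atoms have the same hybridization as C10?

C10 is sp2 (one π bond).
C1: sp3
C2: sp3
C3: sp
C4: sp
C5: sp3
C6: sp3
C7: sp3
C8: sp3
C9: sp3
C10: sp2 ✓
C11: sp2 ✓
C12: sp3
2 carbons are sp2.

2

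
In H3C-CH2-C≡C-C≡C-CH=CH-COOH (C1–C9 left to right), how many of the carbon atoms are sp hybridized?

4

C1: sp3
C2: sp3
C3: sp ✓
C4: sp ✓
C5: sp ✓
C6: sp ✓
C7: sp2
C8: sp2
C9: sp2
C3, C4, C5, C6 → 4 sp carbons.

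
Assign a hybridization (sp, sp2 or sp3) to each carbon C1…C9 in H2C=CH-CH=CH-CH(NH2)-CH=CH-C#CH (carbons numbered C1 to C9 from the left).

C1 sp2, C2 sp2, C3 sp2, C4 sp2, C5 sp3, C6 sp2, C7 sp2, C8 sp, C9 sp

C1 (3 σ bonds, plus one π bond) has steric number 3: sp2.
C2: 3 σ bonds, plus one π bond; 3 regions of electron density → sp2.
C3: 3 σ bonds, plus one π bond; 3 regions of electron density → sp2.
C4: 3 σ bonds, plus one π bond; 3 regions of electron density → sp2.
C5 is sp3: 4 σ bonds, 4 electron-density regions.
C6: 3 σ bonds, plus one π bond — 3 electron domains, sp2.
C7: 3 σ bonds, plus one π bond; 3 regions of electron density → sp2.
C8: 2 σ bonds, plus two π bonds — 2 electron domains, sp.
C9 (2 σ bonds, plus two π bonds) has steric number 2: sp.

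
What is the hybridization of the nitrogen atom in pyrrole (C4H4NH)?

N has three σ bonds; its lone pair occupies the p orbital and is part of the aromatic π system, so N is sp2 (not the sp3 a naive steric count of 4 would give).

sp2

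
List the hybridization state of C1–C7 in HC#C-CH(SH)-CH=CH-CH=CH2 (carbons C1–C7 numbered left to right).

C1 has 2 σ bonds, plus two π bonds: steric number 2 → sp.
C2: 2 σ bonds, plus two π bonds; 2 regions of electron density → sp.
C3: 4 σ bonds — 4 electron domains, sp3.
C4 — 3 σ bonds, plus one π bond. Steric number 3, so sp2.
C5: 3 σ bonds, plus one π bond — 3 electron domains, sp2.
C6 is sp2: 3 σ bonds, plus one π bond, 3 electron-density regions.
C7 is sp2: 3 σ bonds, plus one π bond, 3 electron-density regions.

C1 sp, C2 sp, C3 sp3, C4 sp2, C5 sp2, C6 sp2, C7 sp2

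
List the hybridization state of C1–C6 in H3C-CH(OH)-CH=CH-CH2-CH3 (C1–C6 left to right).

C1 is sp3: 4 σ bonds, 4 electron-density regions.
C2 is sp3: 4 σ bonds, 4 electron-density regions.
C3: 3 σ bonds, plus one π bond; 3 regions of electron density → sp2.
C4 has 3 σ bonds, plus one π bond: steric number 3 → sp2.
C5 carries 4 σ bonds, giving a steric number of 4, so it is sp3.
C6 has 4 σ bonds: steric number 4 → sp3.

C1 sp3, C2 sp3, C3 sp2, C4 sp2, C5 sp3, C6 sp3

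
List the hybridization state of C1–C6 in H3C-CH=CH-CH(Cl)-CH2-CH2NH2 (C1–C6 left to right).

C1 sp3, C2 sp2, C3 sp2, C4 sp3, C5 sp3, C6 sp3

C1 carries 4 σ bonds, giving a steric number of 4, so it is sp3.
C2 carries 3 σ bonds, plus one π bond, giving a steric number of 3, so it is sp2.
C3 is sp2: 3 σ bonds, plus one π bond, 3 electron-density regions.
C4 — 4 σ bonds. Steric number 4, so sp3.
C5: 4 σ bonds — 4 electron domains, sp3.
C6 carries 4 σ bonds, giving a steric number of 4, so it is sp3.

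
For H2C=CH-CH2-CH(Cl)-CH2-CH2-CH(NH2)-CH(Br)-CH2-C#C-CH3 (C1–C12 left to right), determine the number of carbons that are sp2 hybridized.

2

C1: sp2 ✓
C2: sp2 ✓
C3: sp3
C4: sp3
C5: sp3
C6: sp3
C7: sp3
C8: sp3
C9: sp3
C10: sp
C11: sp
C12: sp3
C1, C2 → 2 sp2 carbons.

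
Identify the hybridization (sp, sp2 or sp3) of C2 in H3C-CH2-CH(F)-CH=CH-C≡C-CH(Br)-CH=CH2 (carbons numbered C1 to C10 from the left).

C2: 4 σ bonds; 4 regions of electron density → sp3.

sp³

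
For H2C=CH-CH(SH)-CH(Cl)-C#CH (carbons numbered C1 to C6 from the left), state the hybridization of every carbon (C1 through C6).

C1 sp2, C2 sp2, C3 sp3, C4 sp3, C5 sp, C6 sp

C1 is sp2: 3 σ bonds, plus one π bond, 3 electron-density regions.
C2 carries 3 σ bonds, plus one π bond, giving a steric number of 3, so it is sp2.
C3: 4 σ bonds; 4 regions of electron density → sp3.
C4 has 4 σ bonds: steric number 4 → sp3.
C5 — 2 σ bonds, plus two π bonds. Steric number 2, so sp.
C6 has 2 σ bonds, plus two π bonds: steric number 2 → sp.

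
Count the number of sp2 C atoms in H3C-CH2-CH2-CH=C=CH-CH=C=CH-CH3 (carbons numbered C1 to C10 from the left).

C1: sp3
C2: sp3
C3: sp3
C4: sp2 ✓
C5: sp
C6: sp2 ✓
C7: sp2 ✓
C8: sp
C9: sp2 ✓
C10: sp3
C4, C6, C7, C9 → 4 sp2 carbons.

4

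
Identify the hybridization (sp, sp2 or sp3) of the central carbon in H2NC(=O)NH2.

The central carbon: 3 σ bonds, plus one π bond — 3 electron domains, sp2.

sp^2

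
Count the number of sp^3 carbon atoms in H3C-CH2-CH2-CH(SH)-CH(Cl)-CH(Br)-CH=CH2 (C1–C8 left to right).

6

C1: sp3 ✓
C2: sp3 ✓
C3: sp3 ✓
C4: sp3 ✓
C5: sp3 ✓
C6: sp3 ✓
C7: sp2
C8: sp2
C1, C2, C3, C4, C5, C6 → 6 sp3 carbons.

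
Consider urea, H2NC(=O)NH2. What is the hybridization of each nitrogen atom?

sp^2

Both N lone pairs are conjugated with the C=O; planar sp2.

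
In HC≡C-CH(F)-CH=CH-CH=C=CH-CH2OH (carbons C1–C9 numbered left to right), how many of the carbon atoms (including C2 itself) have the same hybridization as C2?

3

C2 is sp (two π bonds).
C1: sp ✓
C2: sp ✓
C3: sp3
C4: sp2
C5: sp2
C6: sp2
C7: sp ✓
C8: sp2
C9: sp3
3 carbons are sp.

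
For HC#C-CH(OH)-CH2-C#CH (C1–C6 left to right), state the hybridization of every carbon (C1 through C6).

C1 sp, C2 sp, C3 sp3, C4 sp3, C5 sp, C6 sp

C1: 2 σ bonds, plus two π bonds; 2 regions of electron density → sp.
C2 carries 2 σ bonds, plus two π bonds, giving a steric number of 2, so it is sp.
C3 has 4 σ bonds: steric number 4 → sp3.
C4 — 4 σ bonds. Steric number 4, so sp3.
C5 — 2 σ bonds, plus two π bonds. Steric number 2, so sp.
C6 has 2 σ bonds, plus two π bonds: steric number 2 → sp.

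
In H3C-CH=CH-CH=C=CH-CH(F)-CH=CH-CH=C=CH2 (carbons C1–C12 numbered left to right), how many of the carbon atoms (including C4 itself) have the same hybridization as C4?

8

C4 is sp2 (one π bond).
C1: sp3
C2: sp2 ✓
C3: sp2 ✓
C4: sp2 ✓
C5: sp
C6: sp2 ✓
C7: sp3
C8: sp2 ✓
C9: sp2 ✓
C10: sp2 ✓
C11: sp
C12: sp2 ✓
8 carbons are sp2.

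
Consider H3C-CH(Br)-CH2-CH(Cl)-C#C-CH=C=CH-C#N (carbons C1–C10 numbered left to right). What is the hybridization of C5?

sp

C5 (2 σ bonds, plus two π bonds) has steric number 2: sp.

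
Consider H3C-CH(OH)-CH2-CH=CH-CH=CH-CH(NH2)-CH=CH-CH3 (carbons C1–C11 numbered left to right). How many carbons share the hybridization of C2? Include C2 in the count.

C2 is sp3 (only σ bonds).
C1: sp3 ✓
C2: sp3 ✓
C3: sp3 ✓
C4: sp2
C5: sp2
C6: sp2
C7: sp2
C8: sp3 ✓
C9: sp2
C10: sp2
C11: sp3 ✓
5 carbons are sp3.

5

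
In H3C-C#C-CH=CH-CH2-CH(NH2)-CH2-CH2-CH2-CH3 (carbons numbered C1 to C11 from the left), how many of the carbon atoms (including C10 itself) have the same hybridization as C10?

7

C10 is sp3 (only σ bonds).
C1: sp3 ✓
C2: sp
C3: sp
C4: sp2
C5: sp2
C6: sp3 ✓
C7: sp3 ✓
C8: sp3 ✓
C9: sp3 ✓
C10: sp3 ✓
C11: sp3 ✓
7 carbons are sp3.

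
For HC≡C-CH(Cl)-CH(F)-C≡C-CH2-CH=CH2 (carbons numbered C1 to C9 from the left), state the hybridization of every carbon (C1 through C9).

C1 sp, C2 sp, C3 sp3, C4 sp3, C5 sp, C6 sp, C7 sp3, C8 sp2, C9 sp2

C1: 2 σ bonds, plus two π bonds — 2 electron domains, sp.
C2 is sp: 2 σ bonds, plus two π bonds, 2 electron-density regions.
C3 carries 4 σ bonds, giving a steric number of 4, so it is sp3.
C4 is sp3: 4 σ bonds, 4 electron-density regions.
C5: 2 σ bonds, plus two π bonds — 2 electron domains, sp.
C6 (2 σ bonds, plus two π bonds) has steric number 2: sp.
C7: 4 σ bonds; 4 regions of electron density → sp3.
C8 (3 σ bonds, plus one π bond) has steric number 3: sp2.
C9 is sp2: 3 σ bonds, plus one π bond, 3 electron-density regions.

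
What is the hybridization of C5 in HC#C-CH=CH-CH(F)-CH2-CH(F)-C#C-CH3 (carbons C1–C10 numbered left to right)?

sp3

C5 carries 4 σ bonds, giving a steric number of 4, so it is sp3.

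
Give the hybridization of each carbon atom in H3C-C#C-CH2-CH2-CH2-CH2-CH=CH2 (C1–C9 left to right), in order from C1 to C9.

C1 sp3, C2 sp, C3 sp, C4 sp3, C5 sp3, C6 sp3, C7 sp3, C8 sp2, C9 sp2

C1 (4 σ bonds) has steric number 4: sp3.
C2 (2 σ bonds, plus two π bonds) has steric number 2: sp.
C3 carries 2 σ bonds, plus two π bonds, giving a steric number of 2, so it is sp.
C4 carries 4 σ bonds, giving a steric number of 4, so it is sp3.
C5 carries 4 σ bonds, giving a steric number of 4, so it is sp3.
C6 is sp3: 4 σ bonds, 4 electron-density regions.
C7 (4 σ bonds) has steric number 4: sp3.
C8: 3 σ bonds, plus one π bond — 3 electron domains, sp2.
C9 is sp2: 3 σ bonds, plus one π bond, 3 electron-density regions.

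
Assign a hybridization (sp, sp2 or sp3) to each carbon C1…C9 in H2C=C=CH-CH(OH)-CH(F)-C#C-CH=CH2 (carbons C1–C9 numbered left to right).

C1 sp2, C2 sp, C3 sp2, C4 sp3, C5 sp3, C6 sp, C7 sp, C8 sp2, C9 sp2

C1: 3 σ bonds, plus one π bond; 3 regions of electron density → sp2.
C2 carries 2 σ bonds, plus two π bonds, giving a steric number of 2, so it is sp.
C3: 3 σ bonds, plus one π bond; 3 regions of electron density → sp2.
C4 — 4 σ bonds. Steric number 4, so sp3.
C5 carries 4 σ bonds, giving a steric number of 4, so it is sp3.
C6 (2 σ bonds, plus two π bonds) has steric number 2: sp.
C7: 2 σ bonds, plus two π bonds — 2 electron domains, sp.
C8: 3 σ bonds, plus one π bond; 3 regions of electron density → sp2.
C9 — 3 σ bonds, plus one π bond. Steric number 3, so sp2.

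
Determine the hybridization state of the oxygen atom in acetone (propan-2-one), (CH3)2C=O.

One σ bond + two lone pairs = steric number 3 → sp2.

sp2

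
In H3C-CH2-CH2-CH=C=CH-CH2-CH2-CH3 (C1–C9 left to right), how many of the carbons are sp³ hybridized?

C1: sp3 ✓
C2: sp3 ✓
C3: sp3 ✓
C4: sp2
C5: sp
C6: sp2
C7: sp3 ✓
C8: sp3 ✓
C9: sp3 ✓
C1, C2, C3, C7, C8, C9 → 6 sp3 carbons.

6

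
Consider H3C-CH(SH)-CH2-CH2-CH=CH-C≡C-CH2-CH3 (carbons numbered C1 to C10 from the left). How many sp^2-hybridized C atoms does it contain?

2

C1: sp3
C2: sp3
C3: sp3
C4: sp3
C5: sp2 ✓
C6: sp2 ✓
C7: sp
C8: sp
C9: sp3
C10: sp3
C5, C6 → 2 sp2 carbons.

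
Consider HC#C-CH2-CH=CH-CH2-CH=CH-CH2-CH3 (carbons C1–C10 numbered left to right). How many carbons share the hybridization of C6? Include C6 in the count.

4

C6 is sp3 (only σ bonds).
C1: sp
C2: sp
C3: sp3 ✓
C4: sp2
C5: sp2
C6: sp3 ✓
C7: sp2
C8: sp2
C9: sp3 ✓
C10: sp3 ✓
4 carbons are sp3.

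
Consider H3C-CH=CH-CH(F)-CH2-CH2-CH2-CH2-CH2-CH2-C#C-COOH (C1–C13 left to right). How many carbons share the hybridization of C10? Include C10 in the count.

8

C10 is sp3 (only σ bonds).
C1: sp3 ✓
C2: sp2
C3: sp2
C4: sp3 ✓
C5: sp3 ✓
C6: sp3 ✓
C7: sp3 ✓
C8: sp3 ✓
C9: sp3 ✓
C10: sp3 ✓
C11: sp
C12: sp
C13: sp2
8 carbons are sp3.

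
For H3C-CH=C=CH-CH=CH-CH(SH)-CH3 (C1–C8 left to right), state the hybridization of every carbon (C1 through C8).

C1 — 4 σ bonds. Steric number 4, so sp3.
C2: 3 σ bonds, plus one π bond; 3 regions of electron density → sp2.
C3 (2 σ bonds, plus two π bonds) has steric number 2: sp.
C4 — 3 σ bonds, plus one π bond. Steric number 3, so sp2.
C5 carries 3 σ bonds, plus one π bond, giving a steric number of 3, so it is sp2.
C6: 3 σ bonds, plus one π bond; 3 regions of electron density → sp2.
C7: 4 σ bonds — 4 electron domains, sp3.
C8 has 4 σ bonds: steric number 4 → sp3.

C1 sp3, C2 sp2, C3 sp, C4 sp2, C5 sp2, C6 sp2, C7 sp3, C8 sp3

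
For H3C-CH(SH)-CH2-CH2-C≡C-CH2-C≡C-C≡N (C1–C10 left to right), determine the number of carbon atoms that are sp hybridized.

5

C1: sp3
C2: sp3
C3: sp3
C4: sp3
C5: sp ✓
C6: sp ✓
C7: sp3
C8: sp ✓
C9: sp ✓
C10: sp ✓
C5, C6, C8, C9, C10 → 5 sp carbons.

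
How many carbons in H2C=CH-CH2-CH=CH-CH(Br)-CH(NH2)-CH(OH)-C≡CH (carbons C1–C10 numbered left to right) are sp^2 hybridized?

C1: sp2 ✓
C2: sp2 ✓
C3: sp3
C4: sp2 ✓
C5: sp2 ✓
C6: sp3
C7: sp3
C8: sp3
C9: sp
C10: sp
C1, C2, C4, C5 → 4 sp2 carbons.

4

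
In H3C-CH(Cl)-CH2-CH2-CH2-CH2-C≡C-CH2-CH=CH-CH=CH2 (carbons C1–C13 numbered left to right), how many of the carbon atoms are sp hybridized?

C1: sp3
C2: sp3
C3: sp3
C4: sp3
C5: sp3
C6: sp3
C7: sp ✓
C8: sp ✓
C9: sp3
C10: sp2
C11: sp2
C12: sp2
C13: sp2
C7, C8 → 2 sp carbons.

2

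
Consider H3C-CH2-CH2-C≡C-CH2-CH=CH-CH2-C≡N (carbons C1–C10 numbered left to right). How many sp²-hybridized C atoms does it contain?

C1: sp3
C2: sp3
C3: sp3
C4: sp
C5: sp
C6: sp3
C7: sp2 ✓
C8: sp2 ✓
C9: sp3
C10: sp
C7, C8 → 2 sp2 carbons.

2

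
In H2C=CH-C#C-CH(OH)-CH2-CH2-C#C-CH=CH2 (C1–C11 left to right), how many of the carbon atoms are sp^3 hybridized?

3

C1: sp2
C2: sp2
C3: sp
C4: sp
C5: sp3 ✓
C6: sp3 ✓
C7: sp3 ✓
C8: sp
C9: sp
C10: sp2
C11: sp2
C5, C6, C7 → 3 sp3 carbons.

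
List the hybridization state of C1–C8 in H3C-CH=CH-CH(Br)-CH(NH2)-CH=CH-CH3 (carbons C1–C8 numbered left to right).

C1: 4 σ bonds — 4 electron domains, sp3.
C2 carries 3 σ bonds, plus one π bond, giving a steric number of 3, so it is sp2.
C3 carries 3 σ bonds, plus one π bond, giving a steric number of 3, so it is sp2.
C4: 4 σ bonds; 4 regions of electron density → sp3.
C5 has 4 σ bonds: steric number 4 → sp3.
C6 is sp2: 3 σ bonds, plus one π bond, 3 electron-density regions.
C7 — 3 σ bonds, plus one π bond. Steric number 3, so sp2.
C8 is sp3: 4 σ bonds, 4 electron-density regions.

C1 sp3, C2 sp2, C3 sp2, C4 sp3, C5 sp3, C6 sp2, C7 sp2, C8 sp3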